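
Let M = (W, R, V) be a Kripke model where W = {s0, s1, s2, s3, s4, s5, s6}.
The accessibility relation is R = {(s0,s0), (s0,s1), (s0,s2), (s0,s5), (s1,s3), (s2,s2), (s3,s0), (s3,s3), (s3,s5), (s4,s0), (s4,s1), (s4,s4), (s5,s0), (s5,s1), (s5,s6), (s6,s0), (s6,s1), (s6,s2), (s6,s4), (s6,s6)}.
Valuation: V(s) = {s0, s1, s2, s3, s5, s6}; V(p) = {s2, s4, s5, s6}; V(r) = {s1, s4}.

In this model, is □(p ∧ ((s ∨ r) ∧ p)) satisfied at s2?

At s2: □(p ∧ ((s ∨ r) ∧ p)) requires p ∧ ((s ∨ r) ∧ p) at every successor {s2}.
  At s2: p ∧ ((s ∨ r) ∧ p) is true.
So □(p ∧ ((s ∨ r) ∧ p)) is true at s2.

Yes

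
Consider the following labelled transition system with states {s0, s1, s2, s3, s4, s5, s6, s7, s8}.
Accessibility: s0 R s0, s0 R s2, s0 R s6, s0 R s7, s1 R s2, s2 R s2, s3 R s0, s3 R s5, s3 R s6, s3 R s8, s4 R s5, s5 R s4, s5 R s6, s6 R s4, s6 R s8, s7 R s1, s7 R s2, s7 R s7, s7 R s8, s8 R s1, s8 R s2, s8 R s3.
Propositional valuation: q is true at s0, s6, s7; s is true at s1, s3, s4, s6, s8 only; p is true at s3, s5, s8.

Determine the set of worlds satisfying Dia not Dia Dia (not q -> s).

Recall that Dia ψ holds at a world iff ψ holds at some accessible world.
Let φ = Dia not Dia Dia (not q -> s). Evaluate φ at each world:
  s0 (successors {s0, s2, s6, s7}): φ is true.
  s1 (successors {s2}): φ is true.
  s2 (successors {s2}): φ is true.
  s3 (successors {s0, s5, s6, s8}): φ is false.
  s4 (successors {s5}): φ is false.
  s5 (successors {s4, s6}): φ is false.
  s6 (successors {s4, s8}): φ is false.
  s7 (successors {s1, s2, s7, s8}): φ is true.
  s8 (successors {s1, s2, s3}): φ is true.
For instance, at s8:
  At s8: Dia not Dia Dia (not q -> s) requires not Dia Dia (not q -> s) at some successor in {s1, s2, s3}.
    not Dia Dia (not q -> s) holds at s1, so Dia not Dia Dia (not q -> s) is true at s8.
      At s1: Dia Dia (not q -> s) is false, so not Dia Dia (not q -> s) is true.
Satisfying worlds: {s0, s1, s2, s7, s8}

s0, s1, s2, s7, s8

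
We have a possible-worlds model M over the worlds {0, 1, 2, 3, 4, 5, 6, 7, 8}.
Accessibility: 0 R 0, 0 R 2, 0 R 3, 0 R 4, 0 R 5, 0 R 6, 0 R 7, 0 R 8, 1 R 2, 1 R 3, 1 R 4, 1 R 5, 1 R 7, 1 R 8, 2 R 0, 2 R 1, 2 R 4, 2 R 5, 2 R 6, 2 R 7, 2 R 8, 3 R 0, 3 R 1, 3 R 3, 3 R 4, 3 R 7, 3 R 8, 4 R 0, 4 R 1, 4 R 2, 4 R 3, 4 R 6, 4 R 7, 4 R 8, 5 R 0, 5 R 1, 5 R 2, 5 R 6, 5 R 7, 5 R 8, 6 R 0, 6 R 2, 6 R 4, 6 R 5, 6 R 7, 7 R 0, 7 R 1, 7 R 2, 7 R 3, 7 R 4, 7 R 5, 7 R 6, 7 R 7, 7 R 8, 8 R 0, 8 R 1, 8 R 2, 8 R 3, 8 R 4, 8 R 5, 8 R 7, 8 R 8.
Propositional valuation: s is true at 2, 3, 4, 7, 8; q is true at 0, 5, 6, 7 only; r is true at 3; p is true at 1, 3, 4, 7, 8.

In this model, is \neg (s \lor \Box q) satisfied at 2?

Recall that \Box ψ holds at a world iff ψ holds at every accessible world, and \Diamond ψ holds iff ψ holds at some accessible world.
At 2: s \lor \Box q is true, so \neg (s \lor \Box q) is false.
  At 2: s is true, \Box q is false, so s \lor \Box q is true.
    At 2: \Box q requires q at every successor {0, 1, 4, 5, 6, 7, 8}.
      q fails at 1, so \Box q is false at 2.

No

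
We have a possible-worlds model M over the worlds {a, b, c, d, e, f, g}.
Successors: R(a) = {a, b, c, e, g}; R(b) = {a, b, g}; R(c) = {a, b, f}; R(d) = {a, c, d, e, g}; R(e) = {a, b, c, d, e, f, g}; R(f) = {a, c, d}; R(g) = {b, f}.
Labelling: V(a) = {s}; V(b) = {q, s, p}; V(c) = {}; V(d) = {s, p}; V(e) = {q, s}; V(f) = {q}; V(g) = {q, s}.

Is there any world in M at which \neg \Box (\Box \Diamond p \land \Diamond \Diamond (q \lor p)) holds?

Let φ = \neg \Box (\Box \Diamond p \land \Diamond \Diamond (q \lor p)). Evaluate φ at each world:
  a (successors {a, b, c, e, g}): φ is false.
  b (successors {a, b, g}): φ is false.
  c (successors {a, b, f}): φ is false.
  d (successors {a, c, d, e, g}): φ is false.
  e (successors {a, b, c, d, e, f, g}): φ is false.
  f (successors {a, c, d}): φ is false.
  g (successors {b, f}): φ is false.
For instance, at g:
  At g: \Box (\Box \Diamond p \land \Diamond \Diamond (q \lor p)) is true, so \neg \Box (\Box \Diamond p \land \Diamond \Diamond (q \lor p)) is false.
    At g: \Box (\Box \Diamond p \land \Diamond \Diamond (q \lor p)) requires \Box \Diamond p \land \Diamond \Diamond (q \lor p) at every successor {b, f}.
      At b: \Box \Diamond p \land \Diamond \Diamond (q \lor p) is true.
      At f: \Box \Diamond p \land \Diamond \Diamond (q \lor p) is true.
    So \Box (\Box \Diamond p \land \Diamond \Diamond (q \lor p)) is true at g.

No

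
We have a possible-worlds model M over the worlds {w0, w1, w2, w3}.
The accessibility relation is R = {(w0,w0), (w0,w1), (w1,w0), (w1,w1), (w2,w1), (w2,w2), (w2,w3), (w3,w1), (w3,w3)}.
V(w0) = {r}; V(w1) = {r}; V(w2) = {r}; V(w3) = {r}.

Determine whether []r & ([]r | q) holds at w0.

Yes

At w0: []r is true, []r | q is true, so []r & ([]r | q) is true.
  At w0: []r requires r at every successor {w0, w1}.
    At w0: r is true.
    At w1: r is true.
  So []r is true at w0.
  At w0: []r is true, q is false, so []r | q is true.
    At w0: []r requires r at every successor {w0, w1}.
      At w0: r is true.
      At w1: r is true.
    So []r is true at w0.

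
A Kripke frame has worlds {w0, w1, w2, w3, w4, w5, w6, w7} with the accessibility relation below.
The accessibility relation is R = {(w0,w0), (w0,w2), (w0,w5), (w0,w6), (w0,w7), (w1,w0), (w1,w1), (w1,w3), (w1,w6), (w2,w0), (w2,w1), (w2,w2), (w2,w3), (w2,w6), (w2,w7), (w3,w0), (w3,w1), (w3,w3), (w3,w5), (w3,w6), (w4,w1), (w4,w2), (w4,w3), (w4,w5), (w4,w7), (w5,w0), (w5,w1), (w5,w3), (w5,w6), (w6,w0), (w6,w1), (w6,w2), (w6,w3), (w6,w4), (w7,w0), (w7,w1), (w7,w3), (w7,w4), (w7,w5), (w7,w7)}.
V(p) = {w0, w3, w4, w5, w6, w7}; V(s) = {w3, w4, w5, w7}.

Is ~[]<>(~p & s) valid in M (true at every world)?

Yes

Recall that []ψ holds at a world iff ψ holds at every accessible world, and <>ψ holds iff ψ holds at some accessible world.
Let φ = ~[]<>(~p & s). Evaluate φ at each world:
  w0 (successors {w0, w2, w5, w6, w7}): φ is true.
  w1 (successors {w0, w1, w3, w6}): φ is true.
  w2 (successors {w0, w1, w2, w3, w6, w7}): φ is true.
  w3 (successors {w0, w1, w3, w5, w6}): φ is true.
  w4 (successors {w1, w2, w3, w5, w7}): φ is true.
  w5 (successors {w0, w1, w3, w6}): φ is true.
  w6 (successors {w0, w1, w2, w3, w4}): φ is true.
  w7 (successors {w0, w1, w3, w4, w5, w7}): φ is true.
For instance, at w7:
  At w7: []<>(~p & s) is false, so ~[]<>(~p & s) is true.
    At w7: []<>(~p & s) requires <>(~p & s) at every successor {w0, w1, w3, w4, w5, w7}.
      <>(~p & s) fails at w0, so []<>(~p & s) is false at w7.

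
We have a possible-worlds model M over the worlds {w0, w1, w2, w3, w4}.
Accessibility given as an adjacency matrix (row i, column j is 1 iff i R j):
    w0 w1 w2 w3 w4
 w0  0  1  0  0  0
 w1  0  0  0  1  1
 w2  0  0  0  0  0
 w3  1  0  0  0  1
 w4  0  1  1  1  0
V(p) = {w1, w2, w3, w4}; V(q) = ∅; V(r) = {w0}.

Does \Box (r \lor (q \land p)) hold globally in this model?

Let φ = \Box (r \lor (q \land p)). Evaluate φ at each world:
  w0 (successors {w1}): φ is false.
  w1 (successors {w3, w4}): φ is false.
  w2 (successors ∅): φ is true.
  w3 (successors {w0, w4}): φ is false.
  w4 (successors {w1, w2, w3}): φ is false.
Detail at w0 (counterexample):
  At w0: \Box (r \lor (q \land p)) requires r \lor (q \land p) at every successor {w1}.
    r \lor (q \land p) fails at w1, so \Box (r \lor (q \land p)) is false at w0.

No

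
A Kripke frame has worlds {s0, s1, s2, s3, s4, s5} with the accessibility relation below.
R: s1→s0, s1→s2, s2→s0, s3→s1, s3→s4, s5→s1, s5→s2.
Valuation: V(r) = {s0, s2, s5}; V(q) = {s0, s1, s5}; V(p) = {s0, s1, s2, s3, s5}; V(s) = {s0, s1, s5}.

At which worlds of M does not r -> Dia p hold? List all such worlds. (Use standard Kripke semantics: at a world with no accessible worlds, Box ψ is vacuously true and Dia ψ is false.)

s0, s1, s2, s3, s5

Let φ = not r -> Dia p. Evaluate φ at each world:
  s0 (successors ∅): φ is true.
  s1 (successors {s0, s2}): φ is true.
  s2 (successors {s0}): φ is true.
  s3 (successors {s1, s4}): φ is true.
  s4 (successors ∅): φ is false.
  s5 (successors {s1, s2}): φ is true.
For instance, at s3:
  At s3: not r is true, Dia p is true, so not r -> Dia p is true.
    At s3: Dia p requires p at some successor in {s1, s4}.
      p holds at s1, so Dia p is true at s3.
Satisfying worlds: {s0, s1, s2, s3, s5}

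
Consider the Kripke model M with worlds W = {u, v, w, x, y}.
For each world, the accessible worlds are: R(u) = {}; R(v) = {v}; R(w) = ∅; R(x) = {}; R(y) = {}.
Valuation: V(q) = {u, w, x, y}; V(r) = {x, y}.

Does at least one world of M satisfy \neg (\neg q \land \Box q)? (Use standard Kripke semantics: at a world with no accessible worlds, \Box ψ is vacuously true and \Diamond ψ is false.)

Yes

Recall that \Box ψ holds at a world iff ψ holds at every accessible world, and \Diamond ψ holds iff ψ holds at some accessible world.
Let φ = \neg (\neg q \land \Box q). Evaluate φ at each world:
  u (successors ∅): φ is true.
  v (successors {v}): φ is true.
  w (successors ∅): φ is true.
  x (successors ∅): φ is true.
  y (successors ∅): φ is true.
Detail at u (witness):
  At u: \neg q \land \Box q is false, so \neg (\neg q \land \Box q) is true.
    At u: \neg q is false, \Box q is true, so \neg q \land \Box q is false.
      At u: no accessible worlds, so \Box q holds vacuously.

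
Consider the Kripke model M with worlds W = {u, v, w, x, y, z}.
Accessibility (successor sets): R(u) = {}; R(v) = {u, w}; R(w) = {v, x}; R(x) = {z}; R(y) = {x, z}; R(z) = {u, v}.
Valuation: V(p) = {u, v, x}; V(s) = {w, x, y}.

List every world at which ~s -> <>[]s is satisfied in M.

v, w, x, y, z

Let φ = ~s -> <>[]s. Evaluate φ at each world:
  u (successors ∅): φ is false.
  v (successors {u, w}): φ is true.
  w (successors {v, x}): φ is true.
  x (successors {z}): φ is true.
  y (successors {x, z}): φ is true.
  z (successors {u, v}): φ is true.
For instance, at z:
  At z: ~s is true, <>[]s is true, so ~s -> <>[]s is true.
    At z: <>[]s requires []s at some successor in {u, v}.
      []s holds at u, so <>[]s is true at z.
Satisfying worlds: {v, w, x, y, z}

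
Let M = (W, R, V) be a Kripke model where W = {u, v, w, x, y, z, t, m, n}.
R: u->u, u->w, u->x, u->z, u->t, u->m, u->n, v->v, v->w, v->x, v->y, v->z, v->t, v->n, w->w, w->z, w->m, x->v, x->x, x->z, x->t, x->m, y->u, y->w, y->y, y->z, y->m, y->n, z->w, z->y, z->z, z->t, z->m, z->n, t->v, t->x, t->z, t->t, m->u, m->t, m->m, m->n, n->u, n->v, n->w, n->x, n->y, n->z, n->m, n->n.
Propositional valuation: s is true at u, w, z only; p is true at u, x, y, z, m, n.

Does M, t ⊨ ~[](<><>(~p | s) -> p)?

Yes

Recall that []ψ holds at a world iff ψ holds at every accessible world, and <>ψ holds iff ψ holds at some accessible world.
At t: [](<><>(~p | s) -> p) is false, so ~[](<><>(~p | s) -> p) is true.
  At t: [](<><>(~p | s) -> p) requires <><>(~p | s) -> p at every successor {v, x, z, t}.
    <><>(~p | s) -> p fails at v, so [](<><>(~p | s) -> p) is false at t.
      At v: <><>(~p | s) is true, p is false, so <><>(~p | s) -> p is false.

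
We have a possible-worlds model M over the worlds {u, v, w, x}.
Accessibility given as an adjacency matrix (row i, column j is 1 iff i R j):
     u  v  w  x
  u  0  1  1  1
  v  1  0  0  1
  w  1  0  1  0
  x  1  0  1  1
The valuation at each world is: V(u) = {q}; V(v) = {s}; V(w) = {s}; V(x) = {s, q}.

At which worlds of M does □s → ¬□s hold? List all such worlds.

v, w, x

Recall that □ψ holds at a world iff ψ holds at every accessible world, and ◇ψ holds iff ψ holds at some accessible world.
Let φ = □s → ¬□s. Evaluate φ at each world:
  u (successors {v, w, x}): φ is false.
  v (successors {u, x}): φ is true.
  w (successors {u, w}): φ is true.
  x (successors {u, w, x}): φ is true.
For instance, at v:
  At v: □s is false, ¬□s is true, so □s → ¬□s is true.
    At v: □s requires s at every successor {u, x}.
      s fails at u, so □s is false at v.
    At v: □s is false, so ¬□s is true.
      At v: □s requires s at every successor {u, x}.
        s fails at u, so □s is false at v.
Satisfying worlds: {v, w, x}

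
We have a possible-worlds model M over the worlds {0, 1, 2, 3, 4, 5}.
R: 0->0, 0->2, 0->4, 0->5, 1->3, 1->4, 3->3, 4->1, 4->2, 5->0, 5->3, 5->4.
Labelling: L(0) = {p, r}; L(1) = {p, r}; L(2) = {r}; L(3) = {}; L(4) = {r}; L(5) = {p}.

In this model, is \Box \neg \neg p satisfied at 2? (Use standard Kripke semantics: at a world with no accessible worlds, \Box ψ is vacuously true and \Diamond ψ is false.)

At 2: no accessible worlds, so \Box \neg \neg p holds vacuously.

Yes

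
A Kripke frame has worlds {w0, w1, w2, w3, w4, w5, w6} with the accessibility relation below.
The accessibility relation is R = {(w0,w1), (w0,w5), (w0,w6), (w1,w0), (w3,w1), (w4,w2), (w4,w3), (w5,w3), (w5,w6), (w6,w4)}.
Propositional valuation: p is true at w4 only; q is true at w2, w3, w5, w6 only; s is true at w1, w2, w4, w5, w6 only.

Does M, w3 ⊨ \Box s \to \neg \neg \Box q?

No

Recall that \Box ψ holds at a world iff ψ holds at every accessible world, and \Diamond ψ holds iff ψ holds at some accessible world.
At w3: \Box s is true, \neg \neg \Box q is false, so \Box s \to \neg \neg \Box q is false.
  At w3: \Box s requires s at every successor {w1}.
    At w1: s is true.
  So \Box s is true at w3.
  At w3: \neg \Box q is true, so \neg \neg \Box q is false.
    At w3: \Box q is false, so \neg \Box q is true.
      At w3: \Box q requires q at every successor {w1}.
        q fails at w1, so \Box q is false at w3.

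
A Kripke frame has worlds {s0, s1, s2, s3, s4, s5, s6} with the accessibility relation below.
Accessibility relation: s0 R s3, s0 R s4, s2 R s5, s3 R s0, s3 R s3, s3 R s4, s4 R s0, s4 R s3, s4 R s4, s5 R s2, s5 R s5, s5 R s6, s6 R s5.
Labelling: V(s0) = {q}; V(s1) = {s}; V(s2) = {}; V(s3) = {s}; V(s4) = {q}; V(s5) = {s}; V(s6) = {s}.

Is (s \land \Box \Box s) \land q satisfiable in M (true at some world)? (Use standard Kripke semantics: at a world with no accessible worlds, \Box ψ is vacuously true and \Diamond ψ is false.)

No

Let φ = (s \land \Box \Box s) \land q. Evaluate φ at each world:
  s0 (successors {s3, s4}): φ is false.
  s1 (successors ∅): φ is false.
  s2 (successors {s5}): φ is false.
  s3 (successors {s0, s3, s4}): φ is false.
  s4 (successors {s0, s3, s4}): φ is false.
  s5 (successors {s2, s5, s6}): φ is false.
  s6 (successors {s5}): φ is false.
For instance, at s5:
  At s5: s \land \Box \Box s is false, q is false, so (s \land \Box \Box s) \land q is false.
    At s5: s is true, \Box \Box s is false, so s \land \Box \Box s is false.
      At s5: \Box \Box s requires \Box s at every successor {s2, s5, s6}.
        \Box s fails at s5, so \Box \Box s is false at s5.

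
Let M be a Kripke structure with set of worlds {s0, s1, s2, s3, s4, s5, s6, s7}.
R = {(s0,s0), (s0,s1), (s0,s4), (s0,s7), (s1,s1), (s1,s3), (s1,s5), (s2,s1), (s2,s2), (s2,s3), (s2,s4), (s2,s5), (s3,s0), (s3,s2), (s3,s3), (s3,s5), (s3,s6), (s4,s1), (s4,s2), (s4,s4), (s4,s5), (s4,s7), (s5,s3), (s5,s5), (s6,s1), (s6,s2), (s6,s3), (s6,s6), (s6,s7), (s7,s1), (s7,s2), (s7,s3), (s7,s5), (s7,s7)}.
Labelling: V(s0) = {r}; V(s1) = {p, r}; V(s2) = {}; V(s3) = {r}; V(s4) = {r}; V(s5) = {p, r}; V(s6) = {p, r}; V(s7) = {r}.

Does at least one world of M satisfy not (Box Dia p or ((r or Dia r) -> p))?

No

Recall that Box ψ holds at a world iff ψ holds at every accessible world, and Dia ψ holds iff ψ holds at some accessible world.
Let φ = not (Box Dia p or ((r or Dia r) -> p)). Evaluate φ at each world:
  s0 (successors {s0, s1, s4, s7}): φ is false.
  s1 (successors {s1, s3, s5}): φ is false.
  s2 (successors {s1, s2, s3, s4, s5}): φ is false.
  s3 (successors {s0, s2, s3, s5, s6}): φ is false.
  s4 (successors {s1, s2, s4, s5, s7}): φ is false.
  s5 (successors {s3, s5}): φ is false.
  s6 (successors {s1, s2, s3, s6, s7}): φ is false.
  s7 (successors {s1, s2, s3, s5, s7}): φ is false.
For instance, at s1:
  At s1: Box Dia p or ((r or Dia r) -> p) is true, so not (Box Dia p or ((r or Dia r) -> p)) is false.
    At s1: Box Dia p is true, (r or Dia r) -> p is true, so Box Dia p or ((r or Dia r) -> p) is true.
      At s1: Box Dia p requires Dia p at every successor {s1, s3, s5}.
        At s1: Dia p is true.
        At s3: Dia p is true.
        At s5: Dia p is true.
      So Box Dia p is true at s1.
      At s1: r or Dia r is true, p is true, so (r or Dia r) -> p is true.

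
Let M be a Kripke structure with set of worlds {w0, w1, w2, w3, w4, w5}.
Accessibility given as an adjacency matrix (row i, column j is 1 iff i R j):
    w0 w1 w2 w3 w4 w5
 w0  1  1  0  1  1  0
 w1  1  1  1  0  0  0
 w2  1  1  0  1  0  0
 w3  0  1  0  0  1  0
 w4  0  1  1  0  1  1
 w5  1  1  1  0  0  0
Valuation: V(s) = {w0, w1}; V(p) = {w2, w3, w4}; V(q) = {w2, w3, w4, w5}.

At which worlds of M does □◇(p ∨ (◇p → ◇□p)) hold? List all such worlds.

Let φ = □◇(p ∨ (◇p → ◇□p)). Evaluate φ at each world:
  w0 (successors {w0, w1, w3, w4}): φ is true.
  w1 (successors {w0, w1, w2}): φ is true.
  w2 (successors {w0, w1, w3}): φ is true.
  w3 (successors {w1, w4}): φ is true.
  w4 (successors {w1, w2, w4, w5}): φ is true.
  w5 (successors {w0, w1, w2}): φ is true.
For instance, at w3:
  At w3: □◇(p ∨ (◇p → ◇□p)) requires ◇(p ∨ (◇p → ◇□p)) at every successor {w1, w4}.
      At w1: ◇(p ∨ (◇p → ◇□p)) requires p ∨ (◇p → ◇□p) at some successor in {w0, w1, w2}.
        p ∨ (◇p → ◇□p) holds at w2, so ◇(p ∨ (◇p → ◇□p)) is true at w1.
      At w4: ◇(p ∨ (◇p → ◇□p)) requires p ∨ (◇p → ◇□p) at some successor in {w1, w2, w4, w5}.
        p ∨ (◇p → ◇□p) holds at w2, so ◇(p ∨ (◇p → ◇□p)) is true at w4.
  So □◇(p ∨ (◇p → ◇□p)) is true at w3.
Satisfying worlds: {w0, w1, w2, w3, w4, w5}

w0, w1, w2, w3, w4, w5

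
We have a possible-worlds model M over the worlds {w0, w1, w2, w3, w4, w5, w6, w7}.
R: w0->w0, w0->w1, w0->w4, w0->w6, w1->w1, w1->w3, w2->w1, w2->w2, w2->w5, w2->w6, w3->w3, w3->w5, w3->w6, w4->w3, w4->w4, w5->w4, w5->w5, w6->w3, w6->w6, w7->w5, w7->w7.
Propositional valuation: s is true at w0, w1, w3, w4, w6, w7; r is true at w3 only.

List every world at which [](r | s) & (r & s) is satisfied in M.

Let φ = [](r | s) & (r & s). Evaluate φ at each world:
  w0 (successors {w0, w1, w4, w6}): φ is false.
  w1 (successors {w1, w3}): φ is false.
  w2 (successors {w1, w2, w5, w6}): φ is false.
  w3 (successors {w3, w5, w6}): φ is false.
  w4 (successors {w3, w4}): φ is false.
  w5 (successors {w4, w5}): φ is false.
  w6 (successors {w3, w6}): φ is false.
  w7 (successors {w5, w7}): φ is false.
For instance, at w3:
  At w3: [](r | s) is false, r & s is true, so [](r | s) & (r & s) is false.
    At w3: [](r | s) requires r | s at every successor {w3, w5, w6}.
      r | s fails at w5, so [](r | s) is false at w3.
Satisfying worlds: none.

none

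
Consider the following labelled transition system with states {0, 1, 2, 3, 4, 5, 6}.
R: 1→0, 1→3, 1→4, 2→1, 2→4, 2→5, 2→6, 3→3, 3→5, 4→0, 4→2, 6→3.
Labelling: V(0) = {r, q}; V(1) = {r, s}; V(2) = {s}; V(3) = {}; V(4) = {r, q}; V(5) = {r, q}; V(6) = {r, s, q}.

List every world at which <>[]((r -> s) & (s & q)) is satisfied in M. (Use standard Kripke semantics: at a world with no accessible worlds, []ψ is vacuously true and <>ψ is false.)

Let φ = <>[]((r -> s) & (s & q)). Evaluate φ at each world:
  0 (successors ∅): φ is false.
  1 (successors {0, 3, 4}): φ is true.
  2 (successors {1, 4, 5, 6}): φ is true.
  3 (successors {3, 5}): φ is true.
  4 (successors {0, 2}): φ is true.
  5 (successors ∅): φ is false.
  6 (successors {3}): φ is false.
For instance, at 6:
  At 6: <>[]((r -> s) & (s & q)) requires []((r -> s) & (s & q)) at some successor in {3}.
    At 3: []((r -> s) & (s & q)) is false.
  So <>[]((r -> s) & (s & q)) is false at 6.
Satisfying worlds: {1, 2, 3, 4}

1, 2, 3, 4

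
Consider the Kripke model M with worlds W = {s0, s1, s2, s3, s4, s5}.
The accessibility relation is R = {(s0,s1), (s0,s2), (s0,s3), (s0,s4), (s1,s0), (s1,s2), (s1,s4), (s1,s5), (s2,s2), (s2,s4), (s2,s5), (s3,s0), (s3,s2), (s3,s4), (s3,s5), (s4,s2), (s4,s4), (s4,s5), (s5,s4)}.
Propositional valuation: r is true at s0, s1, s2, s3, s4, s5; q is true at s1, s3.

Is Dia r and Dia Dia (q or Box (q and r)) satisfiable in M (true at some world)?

Let φ = Dia r and Dia Dia (q or Box (q and r)). Evaluate φ at each world:
  s0 (successors {s1, s2, s3, s4}): φ is false.
  s1 (successors {s0, s2, s4, s5}): φ is true.
  s2 (successors {s2, s4, s5}): φ is false.
  s3 (successors {s0, s2, s4, s5}): φ is true.
  s4 (successors {s2, s4, s5}): φ is false.
  s5 (successors {s4}): φ is false.
Detail at s1 (witness):
  At s1: Dia r is true, Dia Dia (q or Box (q and r)) is true, so Dia r and Dia Dia (q or Box (q and r)) is true.
    At s1: Dia r requires r at some successor in {s0, s2, s4, s5}.
      r holds at s0, so Dia r is true at s1.
    At s1: Dia Dia (q or Box (q and r)) requires Dia (q or Box (q and r)) at some successor in {s0, s2, s4, s5}.
      Dia (q or Box (q and r)) holds at s0, so Dia Dia (q or Box (q and r)) is true at s1.

Yes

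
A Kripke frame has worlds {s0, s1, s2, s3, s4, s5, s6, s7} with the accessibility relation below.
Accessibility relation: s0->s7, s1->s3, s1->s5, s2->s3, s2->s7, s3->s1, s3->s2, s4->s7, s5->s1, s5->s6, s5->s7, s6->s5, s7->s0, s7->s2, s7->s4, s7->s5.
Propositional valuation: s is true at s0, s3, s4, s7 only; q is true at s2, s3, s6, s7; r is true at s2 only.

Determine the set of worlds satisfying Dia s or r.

s0, s1, s2, s4, s5, s7

Let φ = Dia s or r. Evaluate φ at each world:
  s0 (successors {s7}): φ is true.
  s1 (successors {s3, s5}): φ is true.
  s2 (successors {s3, s7}): φ is true.
  s3 (successors {s1, s2}): φ is false.
  s4 (successors {s7}): φ is true.
  s5 (successors {s1, s6, s7}): φ is true.
  s6 (successors {s5}): φ is false.
  s7 (successors {s0, s2, s4, s5}): φ is true.
For instance, at s1:
  At s1: Dia s is true, r is false, so Dia s or r is true.
    At s1: Dia s requires s at some successor in {s3, s5}.
      s holds at s3, so Dia s is true at s1.
Satisfying worlds: {s0, s1, s2, s4, s5, s7}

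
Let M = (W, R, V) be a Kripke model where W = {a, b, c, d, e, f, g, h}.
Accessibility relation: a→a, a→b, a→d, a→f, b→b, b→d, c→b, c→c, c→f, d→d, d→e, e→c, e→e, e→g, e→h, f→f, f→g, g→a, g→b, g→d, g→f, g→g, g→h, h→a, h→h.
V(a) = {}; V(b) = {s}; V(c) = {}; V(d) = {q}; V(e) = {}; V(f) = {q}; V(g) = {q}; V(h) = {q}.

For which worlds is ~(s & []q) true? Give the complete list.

Let φ = ~(s & []q). Evaluate φ at each world:
  a (successors {a, b, d, f}): φ is true.
  b (successors {b, d}): φ is true.
  c (successors {b, c, f}): φ is true.
  d (successors {d, e}): φ is true.
  e (successors {c, e, g, h}): φ is true.
  f (successors {f, g}): φ is true.
  g (successors {a, b, d, f, g, h}): φ is true.
  h (successors {a, h}): φ is true.
For instance, at c:
  At c: s & []q is false, so ~(s & []q) is true.
    At c: s is false, []q is false, so s & []q is false.
      At c: []q requires q at every successor {b, c, f}.
        q fails at b, so []q is false at c.
Satisfying worlds: {a, b, c, d, e, f, g, h}

a, b, c, d, e, f, g, h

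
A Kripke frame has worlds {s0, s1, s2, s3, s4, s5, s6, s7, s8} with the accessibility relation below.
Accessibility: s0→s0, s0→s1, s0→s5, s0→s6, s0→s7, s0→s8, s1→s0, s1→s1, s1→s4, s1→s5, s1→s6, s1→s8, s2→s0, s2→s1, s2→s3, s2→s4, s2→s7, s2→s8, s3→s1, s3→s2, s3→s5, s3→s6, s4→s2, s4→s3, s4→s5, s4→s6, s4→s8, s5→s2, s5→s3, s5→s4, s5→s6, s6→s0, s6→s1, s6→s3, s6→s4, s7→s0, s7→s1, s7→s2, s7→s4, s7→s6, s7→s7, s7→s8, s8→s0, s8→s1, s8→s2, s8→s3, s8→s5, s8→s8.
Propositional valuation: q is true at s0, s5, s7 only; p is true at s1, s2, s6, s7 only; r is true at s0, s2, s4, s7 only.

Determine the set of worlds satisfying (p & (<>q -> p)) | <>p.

s0, s1, s2, s3, s4, s5, s6, s7, s8

Let φ = (p & (<>q -> p)) | <>p. Evaluate φ at each world:
  s0 (successors {s0, s1, s5, s6, s7, s8}): φ is true.
  s1 (successors {s0, s1, s4, s5, s6, s8}): φ is true.
  s2 (successors {s0, s1, s3, s4, s7, s8}): φ is true.
  s3 (successors {s1, s2, s5, s6}): φ is true.
  s4 (successors {s2, s3, s5, s6, s8}): φ is true.
  s5 (successors {s2, s3, s4, s6}): φ is true.
  s6 (successors {s0, s1, s3, s4}): φ is true.
  s7 (successors {s0, s1, s2, s4, s6, s7, s8}): φ is true.
  s8 (successors {s0, s1, s2, s3, s5, s8}): φ is true.
For instance, at s6:
  At s6: p & (<>q -> p) is true, <>p is true, so (p & (<>q -> p)) | <>p is true.
    At s6: p is true, <>q -> p is true, so p & (<>q -> p) is true.
      At s6: <>q is true, p is true, so <>q -> p is true.
    At s6: <>p requires p at some successor in {s0, s1, s3, s4}.
      p holds at s1, so <>p is true at s6.
Satisfying worlds: {s0, s1, s2, s3, s4, s5, s6, s7, s8}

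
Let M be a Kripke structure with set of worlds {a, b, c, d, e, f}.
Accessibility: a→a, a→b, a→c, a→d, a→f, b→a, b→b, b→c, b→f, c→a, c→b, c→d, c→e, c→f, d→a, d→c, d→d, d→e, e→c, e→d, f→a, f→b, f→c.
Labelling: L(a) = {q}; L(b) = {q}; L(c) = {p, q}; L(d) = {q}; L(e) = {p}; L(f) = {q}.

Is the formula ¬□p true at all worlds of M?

Yes

Let φ = ¬□p. Evaluate φ at each world:
  a (successors {a, b, c, d, f}): φ is true.
  b (successors {a, b, c, f}): φ is true.
  c (successors {a, b, d, e, f}): φ is true.
  d (successors {a, c, d, e}): φ is true.
  e (successors {c, d}): φ is true.
  f (successors {a, b, c}): φ is true.
For instance, at f:
  At f: □p is false, so ¬□p is true.
    At f: □p requires p at every successor {a, b, c}.
      p fails at a, so □p is false at f.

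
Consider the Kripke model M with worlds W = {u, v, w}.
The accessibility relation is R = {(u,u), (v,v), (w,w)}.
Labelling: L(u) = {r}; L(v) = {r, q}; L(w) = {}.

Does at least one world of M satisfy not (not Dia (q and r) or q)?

Let φ = not (not Dia (q and r) or q). Evaluate φ at each world:
  u (successors {u}): φ is false.
  v (successors {v}): φ is false.
  w (successors {w}): φ is false.
For instance, at u:
  At u: not Dia (q and r) or q is true, so not (not Dia (q and r) or q) is false.
    At u: not Dia (q and r) is true, q is false, so not Dia (q and r) or q is true.
      At u: Dia (q and r) is false, so not Dia (q and r) is true.

No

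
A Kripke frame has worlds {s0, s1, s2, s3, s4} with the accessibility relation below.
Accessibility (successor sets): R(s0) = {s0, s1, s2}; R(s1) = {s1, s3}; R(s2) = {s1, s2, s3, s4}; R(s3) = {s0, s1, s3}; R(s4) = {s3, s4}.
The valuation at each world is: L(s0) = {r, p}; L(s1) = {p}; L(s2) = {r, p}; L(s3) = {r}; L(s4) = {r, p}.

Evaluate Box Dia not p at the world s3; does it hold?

No

At s3: Box Dia not p requires Dia not p at every successor {s0, s1, s3}.
  Dia not p fails at s0, so Box Dia not p is false at s3.
    At s0: Dia not p requires not p at some successor in {s0, s1, s2}.
      At s0: not p is false.
      At s1: not p is false.
      At s2: not p is false.
    So Dia not p is false at s0.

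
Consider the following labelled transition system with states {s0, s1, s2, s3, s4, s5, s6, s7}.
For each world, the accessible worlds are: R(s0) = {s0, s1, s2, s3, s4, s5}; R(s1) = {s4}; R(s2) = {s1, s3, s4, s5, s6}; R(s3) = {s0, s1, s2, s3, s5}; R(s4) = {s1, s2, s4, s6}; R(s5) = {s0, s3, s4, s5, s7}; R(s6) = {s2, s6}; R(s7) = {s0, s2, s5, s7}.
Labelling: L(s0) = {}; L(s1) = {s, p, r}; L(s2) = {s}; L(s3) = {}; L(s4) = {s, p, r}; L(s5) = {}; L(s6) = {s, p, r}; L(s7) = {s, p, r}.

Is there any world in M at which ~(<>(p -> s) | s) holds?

Recall that <>ψ holds at a world iff ψ holds at some accessible world.
Let φ = ~(<>(p -> s) | s). Evaluate φ at each world:
  s0 (successors {s0, s1, s2, s3, s4, s5}): φ is false.
  s1 (successors {s4}): φ is false.
  s2 (successors {s1, s3, s4, s5, s6}): φ is false.
  s3 (successors {s0, s1, s2, s3, s5}): φ is false.
  s4 (successors {s1, s2, s4, s6}): φ is false.
  s5 (successors {s0, s3, s4, s5, s7}): φ is false.
  s6 (successors {s2, s6}): φ is false.
  s7 (successors {s0, s2, s5, s7}): φ is false.
For instance, at s3:
  At s3: <>(p -> s) | s is true, so ~(<>(p -> s) | s) is false.
    At s3: <>(p -> s) is true, s is false, so <>(p -> s) | s is true.
      At s3: <>(p -> s) requires p -> s at some successor in {s0, s1, s2, s3, s5}.
        p -> s holds at s0, so <>(p -> s) is true at s3.

No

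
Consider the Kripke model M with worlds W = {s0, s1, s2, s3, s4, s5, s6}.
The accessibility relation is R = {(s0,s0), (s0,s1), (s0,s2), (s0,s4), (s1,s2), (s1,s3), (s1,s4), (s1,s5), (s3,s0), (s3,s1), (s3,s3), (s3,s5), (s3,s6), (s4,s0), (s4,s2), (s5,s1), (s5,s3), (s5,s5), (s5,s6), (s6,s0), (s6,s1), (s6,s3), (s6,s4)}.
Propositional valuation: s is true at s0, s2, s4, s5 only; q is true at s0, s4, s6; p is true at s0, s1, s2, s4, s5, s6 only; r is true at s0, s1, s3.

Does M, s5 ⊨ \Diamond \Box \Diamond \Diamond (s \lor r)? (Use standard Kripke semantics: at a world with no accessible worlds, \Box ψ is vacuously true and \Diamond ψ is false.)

Yes

At s5: \Diamond \Box \Diamond \Diamond (s \lor r) requires \Box \Diamond \Diamond (s \lor r) at some successor in {s1, s3, s5, s6}.
  \Box \Diamond \Diamond (s \lor r) holds at s3, so \Diamond \Box \Diamond \Diamond (s \lor r) is true at s5.
    At s3: \Box \Diamond \Diamond (s \lor r) requires \Diamond \Diamond (s \lor r) at every successor {s0, s1, s3, s5, s6}.
      At s0: \Diamond \Diamond (s \lor r) is true.
      At s1: \Diamond \Diamond (s \lor r) is true.
      At s3: \Diamond \Diamond (s \lor r) is true.
      At s5: \Diamond \Diamond (s \lor r) is true.
      At s6: \Diamond \Diamond (s \lor r) is true.
    So \Box \Diamond \Diamond (s \lor r) is true at s3.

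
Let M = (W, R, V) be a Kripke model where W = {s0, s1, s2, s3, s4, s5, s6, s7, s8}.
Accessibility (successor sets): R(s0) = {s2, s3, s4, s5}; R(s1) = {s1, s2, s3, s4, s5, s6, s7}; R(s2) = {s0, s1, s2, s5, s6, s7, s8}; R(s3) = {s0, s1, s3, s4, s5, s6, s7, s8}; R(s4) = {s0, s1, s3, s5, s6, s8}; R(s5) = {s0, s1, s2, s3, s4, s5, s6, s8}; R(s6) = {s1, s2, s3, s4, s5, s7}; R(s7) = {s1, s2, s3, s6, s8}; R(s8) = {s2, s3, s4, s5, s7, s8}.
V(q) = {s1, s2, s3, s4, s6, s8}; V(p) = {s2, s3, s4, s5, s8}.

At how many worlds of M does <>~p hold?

8

Let φ = <>~p. Evaluate φ at each world:
  s0 (successors {s2, s3, s4, s5}): φ is false.
  s1 (successors {s1, s2, s3, s4, s5, s6, s7}): φ is true.
  s2 (successors {s0, s1, s2, s5, s6, s7, s8}): φ is true.
  s3 (successors {s0, s1, s3, s4, s5, s6, s7, s8}): φ is true.
  s4 (successors {s0, s1, s3, s5, s6, s8}): φ is true.
  s5 (successors {s0, s1, s2, s3, s4, s5, s6, s8}): φ is true.
  s6 (successors {s1, s2, s3, s4, s5, s7}): φ is true.
  s7 (successors {s1, s2, s3, s6, s8}): φ is true.
  s8 (successors {s2, s3, s4, s5, s7, s8}): φ is true.
For instance, at s7:
  At s7: <>~p requires ~p at some successor in {s1, s2, s3, s6, s8}.
    ~p holds at s1, so <>~p is true at s7.
Satisfying worlds: {s1, s2, s3, s4, s5, s6, s7, s8}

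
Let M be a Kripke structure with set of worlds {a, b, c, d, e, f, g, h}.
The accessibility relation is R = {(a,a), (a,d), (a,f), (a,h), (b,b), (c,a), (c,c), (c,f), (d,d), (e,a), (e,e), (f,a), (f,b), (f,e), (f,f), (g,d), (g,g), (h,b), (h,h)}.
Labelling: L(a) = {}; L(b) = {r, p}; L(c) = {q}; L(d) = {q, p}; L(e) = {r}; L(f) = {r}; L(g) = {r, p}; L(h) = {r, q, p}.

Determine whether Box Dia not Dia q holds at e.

At e: Box Dia not Dia q requires Dia not Dia q at every successor {a, e}.
    At a: Dia not Dia q requires not Dia q at some successor in {a, d, f, h}.
      not Dia q holds at f, so Dia not Dia q is true at a.
    At e: Dia not Dia q requires not Dia q at some successor in {a, e}.
      not Dia q holds at e, so Dia not Dia q is true at e.
So Box Dia not Dia q is true at e.

Yes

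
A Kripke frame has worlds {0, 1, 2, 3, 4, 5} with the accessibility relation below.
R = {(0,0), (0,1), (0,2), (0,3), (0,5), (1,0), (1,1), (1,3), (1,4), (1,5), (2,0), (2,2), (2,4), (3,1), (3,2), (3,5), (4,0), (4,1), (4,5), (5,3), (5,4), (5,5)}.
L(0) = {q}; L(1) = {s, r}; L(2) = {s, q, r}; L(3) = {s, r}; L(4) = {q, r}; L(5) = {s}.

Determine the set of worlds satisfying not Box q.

0, 1, 3, 4, 5

Let φ = not Box q. Evaluate φ at each world:
  0 (successors {0, 1, 2, 3, 5}): φ is true.
  1 (successors {0, 1, 3, 4, 5}): φ is true.
  2 (successors {0, 2, 4}): φ is false.
  3 (successors {1, 2, 5}): φ is true.
  4 (successors {0, 1, 5}): φ is true.
  5 (successors {3, 4, 5}): φ is true.
For instance, at 3:
  At 3: Box q is false, so not Box q is true.
    At 3: Box q requires q at every successor {1, 2, 5}.
      q fails at 1, so Box q is false at 3.
Satisfying worlds: {0, 1, 3, 4, 5}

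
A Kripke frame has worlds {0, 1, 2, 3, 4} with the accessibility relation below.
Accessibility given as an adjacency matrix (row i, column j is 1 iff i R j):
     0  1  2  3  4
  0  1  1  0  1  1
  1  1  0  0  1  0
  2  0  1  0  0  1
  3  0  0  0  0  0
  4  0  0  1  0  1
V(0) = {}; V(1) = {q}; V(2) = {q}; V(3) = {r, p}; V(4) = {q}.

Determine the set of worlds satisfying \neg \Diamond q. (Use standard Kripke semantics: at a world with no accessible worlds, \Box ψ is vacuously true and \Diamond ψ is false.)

1, 3

Let φ = \neg \Diamond q. Evaluate φ at each world:
  0 (successors {0, 1, 3, 4}): φ is false.
  1 (successors {0, 3}): φ is true.
  2 (successors {1, 4}): φ is false.
  3 (successors ∅): φ is true.
  4 (successors {2, 4}): φ is false.
For instance, at 4:
  At 4: \Diamond q is true, so \neg \Diamond q is false.
    At 4: \Diamond q requires q at some successor in {2, 4}.
      q holds at 2, so \Diamond q is true at 4.
Satisfying worlds: {1, 3}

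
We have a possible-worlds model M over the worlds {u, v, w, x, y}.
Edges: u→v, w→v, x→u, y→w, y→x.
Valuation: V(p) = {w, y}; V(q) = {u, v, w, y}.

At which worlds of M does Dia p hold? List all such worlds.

y

Let φ = Dia p. Evaluate φ at each world:
  u (successors {v}): φ is false.
  v (successors ∅): φ is false.
  w (successors {v}): φ is false.
  x (successors {u}): φ is false.
  y (successors {w, x}): φ is true.
For instance, at w:
  At w: Dia p requires p at some successor in {v}.
    At v: p is false.
  So Dia p is false at w.
Satisfying worlds: {y}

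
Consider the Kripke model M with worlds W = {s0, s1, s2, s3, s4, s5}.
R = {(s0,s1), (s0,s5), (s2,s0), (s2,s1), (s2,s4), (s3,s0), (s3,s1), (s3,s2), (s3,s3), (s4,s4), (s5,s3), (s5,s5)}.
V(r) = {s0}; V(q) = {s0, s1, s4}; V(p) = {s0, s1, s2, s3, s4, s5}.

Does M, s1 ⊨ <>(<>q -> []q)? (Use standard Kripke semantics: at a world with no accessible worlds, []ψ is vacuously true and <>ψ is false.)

Recall that []ψ holds at a world iff ψ holds at every accessible world, and <>ψ holds iff ψ holds at some accessible world.
At s1: no accessible worlds, so <>(<>q -> []q) is false.

No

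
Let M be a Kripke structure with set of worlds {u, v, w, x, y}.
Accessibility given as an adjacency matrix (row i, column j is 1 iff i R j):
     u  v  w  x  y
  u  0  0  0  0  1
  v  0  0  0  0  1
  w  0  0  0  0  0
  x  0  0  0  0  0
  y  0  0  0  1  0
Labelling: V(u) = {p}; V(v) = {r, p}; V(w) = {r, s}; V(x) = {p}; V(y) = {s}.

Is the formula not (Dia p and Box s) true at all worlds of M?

Let φ = not (Dia p and Box s). Evaluate φ at each world:
  u (successors {y}): φ is true.
  v (successors {y}): φ is true.
  w (successors ∅): φ is true.
  x (successors ∅): φ is true.
  y (successors {x}): φ is true.
For instance, at v:
  At v: Dia p and Box s is false, so not (Dia p and Box s) is true.
    At v: Dia p is false, Box s is true, so Dia p and Box s is false.
      At v: Dia p requires p at some successor in {y}.
        At y: p is false.
      So Dia p is false at v.
      At v: Box s requires s at every successor {y}.
        At y: s is true.
      So Box s is true at v.

Yes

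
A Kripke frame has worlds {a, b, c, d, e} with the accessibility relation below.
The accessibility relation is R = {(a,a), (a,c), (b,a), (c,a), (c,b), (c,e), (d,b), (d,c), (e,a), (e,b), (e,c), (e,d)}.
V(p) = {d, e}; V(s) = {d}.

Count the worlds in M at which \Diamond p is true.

Let φ = \Diamond p. Evaluate φ at each world:
  a (successors {a, c}): φ is false.
  b (successors {a}): φ is false.
  c (successors {a, b, e}): φ is true.
  d (successors {b, c}): φ is false.
  e (successors {a, b, c, d}): φ is true.
For instance, at e:
  At e: \Diamond p requires p at some successor in {a, b, c, d}.
    p holds at d, so \Diamond p is true at e.
Satisfying worlds: {c, e}

2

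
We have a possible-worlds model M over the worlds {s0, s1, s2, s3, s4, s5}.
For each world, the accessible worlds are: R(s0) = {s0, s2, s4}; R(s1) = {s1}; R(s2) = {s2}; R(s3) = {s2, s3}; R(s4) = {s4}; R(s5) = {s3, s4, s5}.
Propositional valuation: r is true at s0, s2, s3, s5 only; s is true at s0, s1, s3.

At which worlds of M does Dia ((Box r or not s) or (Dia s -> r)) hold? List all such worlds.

s0, s2, s3, s4, s5

Let φ = Dia ((Box r or not s) or (Dia s -> r)). Evaluate φ at each world:
  s0 (successors {s0, s2, s4}): φ is true.
  s1 (successors {s1}): φ is false.
  s2 (successors {s2}): φ is true.
  s3 (successors {s2, s3}): φ is true.
  s4 (successors {s4}): φ is true.
  s5 (successors {s3, s4, s5}): φ is true.
For instance, at s3:
  At s3: Dia ((Box r or not s) or (Dia s -> r)) requires (Box r or not s) or (Dia s -> r) at some successor in {s2, s3}.
    (Box r or not s) or (Dia s -> r) holds at s2, so Dia ((Box r or not s) or (Dia s -> r)) is true at s3.
      At s2: Box r or not s is true, Dia s -> r is true, so (Box r or not s) or (Dia s -> r) is true.
Satisfying worlds: {s0, s2, s3, s4, s5}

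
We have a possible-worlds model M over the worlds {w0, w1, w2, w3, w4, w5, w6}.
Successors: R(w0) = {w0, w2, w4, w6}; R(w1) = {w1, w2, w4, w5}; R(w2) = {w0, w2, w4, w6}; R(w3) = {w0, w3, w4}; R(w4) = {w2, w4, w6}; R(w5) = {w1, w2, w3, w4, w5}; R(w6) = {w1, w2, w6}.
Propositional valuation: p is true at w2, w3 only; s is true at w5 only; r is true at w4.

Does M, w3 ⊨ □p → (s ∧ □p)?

Yes

At w3: □p is false, s ∧ □p is false, so □p → (s ∧ □p) is true.
  At w3: □p requires p at every successor {w0, w3, w4}.
    p fails at w0, so □p is false at w3.
  At w3: s is false, □p is false, so s ∧ □p is false.
    At w3: □p requires p at every successor {w0, w3, w4}.
      p fails at w0, so □p is false at w3.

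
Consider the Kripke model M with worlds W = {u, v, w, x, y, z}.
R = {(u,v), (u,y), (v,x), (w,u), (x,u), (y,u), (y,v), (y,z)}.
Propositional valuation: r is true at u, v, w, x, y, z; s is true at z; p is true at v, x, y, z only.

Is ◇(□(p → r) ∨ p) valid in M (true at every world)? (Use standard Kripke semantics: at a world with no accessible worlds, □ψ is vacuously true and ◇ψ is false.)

No

Let φ = ◇(□(p → r) ∨ p). Evaluate φ at each world:
  u (successors {v, y}): φ is true.
  v (successors {x}): φ is true.
  w (successors {u}): φ is true.
  x (successors {u}): φ is true.
  y (successors {u, v, z}): φ is true.
  z (successors ∅): φ is false.
Detail at z (counterexample):
  At z: no accessible worlds, so ◇(□(p → r) ∨ p) is false.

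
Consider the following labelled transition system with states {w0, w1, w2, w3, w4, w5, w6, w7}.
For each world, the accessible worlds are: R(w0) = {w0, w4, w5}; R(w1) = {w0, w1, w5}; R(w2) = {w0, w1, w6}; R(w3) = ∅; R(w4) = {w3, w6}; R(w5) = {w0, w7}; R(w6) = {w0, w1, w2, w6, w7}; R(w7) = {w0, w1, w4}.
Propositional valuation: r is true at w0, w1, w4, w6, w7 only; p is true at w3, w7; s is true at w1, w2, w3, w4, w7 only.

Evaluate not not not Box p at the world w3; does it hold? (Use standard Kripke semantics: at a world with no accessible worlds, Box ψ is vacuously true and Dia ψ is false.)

No

At w3: not not Box p is true, so not not not Box p is false.
  At w3: not Box p is false, so not not Box p is true.
    At w3: Box p is true, so not Box p is false.
      At w3: no accessible worlds, so Box p holds vacuously.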